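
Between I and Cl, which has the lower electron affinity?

I

Cl is in period 3, group 17; I is in period 5, group 17.
Adding an electron releases more energy for atoms nearer the top right (short of the noble gases).
All are in group 17, so electron affinity increases up the group.
So I has the lower electron affinity (I < Cl).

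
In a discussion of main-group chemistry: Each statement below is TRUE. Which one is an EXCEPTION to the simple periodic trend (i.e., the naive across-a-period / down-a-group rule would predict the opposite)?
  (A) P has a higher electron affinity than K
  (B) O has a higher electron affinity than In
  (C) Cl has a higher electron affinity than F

(C)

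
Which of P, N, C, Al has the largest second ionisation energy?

The second ionization energy removes an electron from the +1 ion. For each element: P⁺ still has 4 valence electrons; N⁺ still has 4 valence electrons; C⁺ still has 3 valence electrons; Al⁺ still has 2 valence electrons.
All are still removing valence electrons, so compare the +1 ions as you would atoms: IE_2 generally rises across a period (higher Z_eff) and falls down a group (larger shell), subject to the usual subshell exceptions.
Valence configurations: P⁺ [Ne]3s²3p², N⁺ [He]2s²2p², C⁺ [He]2s²2p¹, Al⁺ [Ne]3s².
The numbers (kJ/mol): P 1907, N 2856, C 2353, Al 1817.
Hence IE_2: Al < P < C < N.

N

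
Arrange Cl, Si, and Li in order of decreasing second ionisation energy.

After 1 electron has been removed, what remains? Cl⁺ still has 6 valence electrons; Si⁺ still has 3 valence electrons; Li⁺ is the bare [He] core.
Pulling an electron out of a noble-gas core costs far more than removing a remaining valence electron, so Li sits at the high end of IE_2.
Valence configurations: Cl⁺ [Ne]3s²3p⁴, Si⁺ [Ne]3s²3p¹.
Tabulated IE_2 (kJ/mol): Cl 2298, Si 1577, Li 7298.
So the second ionization energies run Si < Cl < Li.

Li > Cl > Si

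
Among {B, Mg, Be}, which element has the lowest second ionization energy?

IE_2 is the cost of taking one more electron from the +1 cation: B⁺ still has 2 valence electrons; Mg⁺ still has 1 valence electron; Be⁺ still has 1 valence electron.
All are still removing valence electrons, so compare the +1 ions as you would atoms: IE_2 generally rises across a period (higher Z_eff) and falls down a group (larger shell), subject to the usual subshell exceptions.
Valence configurations: B⁺ [He]2s², Mg⁺ [Ne]3s¹, Be⁺ [He]2s¹.
Approximate IE_2 values (kJ/mol): B 2427, Mg 1451, Be 1757.
So the second ionization energies run Mg < Be < B.

Mg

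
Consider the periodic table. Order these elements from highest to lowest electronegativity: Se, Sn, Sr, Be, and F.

F > Se > Sn > Be > Sr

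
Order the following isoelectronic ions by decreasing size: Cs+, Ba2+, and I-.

All of these have 54 electrons, so size is governed by nuclear charge alone: the more protons, the stronger the pull on the same electron cloud, and the smaller the ion.
Nuclear charges: Ba2+ (Z=56), Cs+ (Z=55), I- (Z=53).
Largest to smallest: I- > Cs+ > Ba2+.

I-, Cs+, Ba2+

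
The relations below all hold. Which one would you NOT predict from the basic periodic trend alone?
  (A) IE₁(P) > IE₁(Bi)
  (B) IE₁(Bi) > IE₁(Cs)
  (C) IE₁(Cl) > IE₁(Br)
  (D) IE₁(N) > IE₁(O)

The general trend: first ionization energy increases across a period and decreases down a group.
(A) P (period 3, group 15) vs Bi (period 6, group 15): the stated order agrees with the simple trend.
(B) Bi (period 6, group 15) vs Cs (period 6, group 1): the stated order agrees with the simple trend.
(C) Cl (period 3, group 17) vs Br (period 4, group 17): the stated order agrees with the simple trend.
(D) N (period 2, group 15) vs O (period 2, group 16): the stated order contradicts the simple trend.
The exception is (D): pairing an electron in O's 2p⁴ costs repulsion energy, so O ionizes more easily than half-filled N (2p³).

(D)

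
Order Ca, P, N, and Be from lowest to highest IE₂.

IE_2 is the cost of taking one more electron from the +1 cation: Ca⁺ still has 1 valence electron; P⁺ still has 4 valence electrons; N⁺ still has 4 valence electrons; Be⁺ still has 1 valence electron.
All are still removing valence electrons, so compare the +1 ions as you would atoms: IE_2 generally rises across a period (higher Z_eff) and falls down a group (larger shell), subject to the usual subshell exceptions.
Valence configurations: Ca⁺ [Ar]4s¹, P⁺ [Ne]3s²3p², N⁺ [He]2s²2p², Be⁺ [He]2s¹.
The numbers (kJ/mol): Ca 1145, P 1907, N 2856, Be 1757.
Overall IE_2 order: Ca < Be < P < N.

Ca, Be, P, N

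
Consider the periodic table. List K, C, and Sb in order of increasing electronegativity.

K, Sb, C

Electronegativity increases across a period and decreases down a group, tracking effective nuclear charge and atomic size.
Here both period and group differ, so the two effects have to be weighed against each other.
Sb > K: the two effects oppose for this pair; the across-period effect wins (2.05 vs 0.82).
C > Sb: period and group pull opposite ways; the down-group shift dominates (2.55 vs 2.05).
For reference (Pauling): C 2.55, K 0.82, Sb 2.05.
So from lowest to highest: K < Sb < C.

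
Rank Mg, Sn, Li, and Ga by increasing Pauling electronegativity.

Li < Mg < Ga < Sn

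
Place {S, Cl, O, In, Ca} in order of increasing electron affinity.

Ca < In < O < S < Cl

O is in period 2, group 16; S is in period 3, group 16; Cl is in period 3, group 17; Ca is in period 4, group 2; In is in period 5, group 13.
EA tends to increase across a period and decrease down a group, though the pattern is less regular than for IE or radius.
These span different periods and groups, so the two trends combine.
In > Ca: the two effects oppose for this pair; the across-period effect wins (29 vs 2 kJ/mol).
O > In: both effects reinforce here, so O is clearly the higher of the two.
S > O: this pair runs against the simple trend — see the exception note.
Cl > S: both are in period 3; the period trend gives Cl the larger value.
Note the exception: S has a higher electron affinity than O, contrary to the simple trend — the compact 2p subshell of O repels the added electron more than S's larger 3p does.
Approximate values (kJ/mol): O 141, S 200, Cl 349, Ca 2, In 29.
So from lowest to highest: Ca < In < O < S < Cl.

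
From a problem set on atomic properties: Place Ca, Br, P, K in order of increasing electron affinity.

Ca < K < P < Br

Adding an electron releases more energy for atoms nearer the top right (short of the noble gases).
Neither a single period nor a single group — weigh both effects.
K > Ca: this pair runs against the simple trend — see the exception note.
P > K: relative to K, both the across-period and down-group shifts push P's electron affinity up.
Br > P: the two effects oppose for this pair; the across-period effect wins (325 vs 72 kJ/mol).
Note the exception: K has a higher electron affinity than Ca, contrary to the simple trend — adding an electron to Ca (ns²) has to open a new, higher-energy np subshell, which is unfavourable.
Tabulated electron affinity (kJ/mol): P 72, K 48, Ca 2, Br 325.
So from lowest to highest: Ca < K < P < Br.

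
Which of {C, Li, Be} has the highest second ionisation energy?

IE_2 is the cost of taking one more electron from the +1 cation: C⁺ still has 3 valence electrons; Li⁺ is the bare [He] core; Be⁺ still has 1 valence electron.
Breaking into a closed-shell core is much more expensive than removing a leftover valence electron — Li has the largest IE_2 here.
Valence configurations: C⁺ [He]2s²2p¹, Be⁺ [He]2s¹.
Approximate IE_2 values (kJ/mol): C 2353, Li 7298, Be 1757.
Putting it together, IE_2: Be < C < Li.

Li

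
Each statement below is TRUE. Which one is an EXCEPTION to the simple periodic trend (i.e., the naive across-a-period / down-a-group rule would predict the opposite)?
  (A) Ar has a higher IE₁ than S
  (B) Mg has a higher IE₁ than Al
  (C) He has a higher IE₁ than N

The general trend: IE₁ increases across a period and decreases down a group.
(A) Ar (period 3, group 18) vs S (period 3, group 16): the stated order agrees with the simple trend.
(B) Mg (period 3, group 2) vs Al (period 3, group 13): the stated order contradicts the simple trend.
(C) He (period 1, group 18) vs N (period 2, group 15): the stated order agrees with the simple trend.
The exception is (B): Al's single 3p electron is easier to remove than one from Mg's filled 3s².

(B)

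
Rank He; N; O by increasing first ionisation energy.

O, N, He

He is in period 1, group 18; N is in period 2, group 15; O is in period 2, group 16.
Removing the outermost electron gets harder across a period and easier down a group.
Neither a single period nor a single group — weigh both effects.
N > O: this pair runs against the simple trend — see the exception note.
He > N: relative to N, both the across-period and down-group shifts push He's first ionization energy up.
Note the exception: N has a higher first ionization energy than O, contrary to the simple trend — pairing an electron in O's 2p⁴ costs repulsion energy, so O ionizes more easily than half-filled N (2p³).
For reference (kJ/mol): He 2372, N 1402, O 1314.
So from lowest to highest: O < N < He.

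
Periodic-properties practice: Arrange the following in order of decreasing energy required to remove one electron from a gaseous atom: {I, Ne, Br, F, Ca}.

F is in period 2, group 17; Ne is in period 2, group 18; Ca is in period 4, group 2; Br is in period 4, group 17; I is in period 5, group 17.
First ionization energy rises across a period (greater Z_eff holds electrons more tightly) and falls down a group (valence electrons are farther from the nucleus).
Here both period and group differ, so the two effects have to be weighed against each other.
I > Ca: the two effects oppose for this pair; the across-period effect wins (1008 vs 590 kJ/mol).
Br > I: Br sits above I in group 17, so the down-group effect alone puts Br higher.
F > Br: F sits above Br in group 17, so the down-group effect alone puts F higher.
Ne > F: both are in period 2; the period trend gives Ne the larger value.
Tabulated first ionization energy (kJ/mol): F 1681, Ne 2081, Ca 590, Br 1140, I 1008.
So from highest to lowest: Ne > F > Br > I > Ca.

Ne, F, Br, I, Ca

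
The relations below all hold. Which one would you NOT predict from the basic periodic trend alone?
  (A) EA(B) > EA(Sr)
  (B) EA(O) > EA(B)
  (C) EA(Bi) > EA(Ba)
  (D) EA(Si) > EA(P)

(D)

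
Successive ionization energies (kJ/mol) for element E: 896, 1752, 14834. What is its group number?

Group 2

Look for the largest jump between consecutive ionization energies: IE3/IE2 ≈ 8.5, far larger than any earlier ratio.
That jump marks the point where a core electron is being removed. So the atom has 2 valence electrons.
A main-group element with 2 valence electrons is in group 2.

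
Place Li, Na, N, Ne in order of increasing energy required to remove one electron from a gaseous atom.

Na < Li < N < Ne

Li is in period 2, group 1; N is in period 2, group 15; Ne is in period 2, group 18; Na is in period 3, group 1.
IE₁ increases left→right with effective nuclear charge and decreases top→bottom as the valence shell moves farther out.
Here both period and group differ, so the two effects have to be weighed against each other.
Li > Na: Li sits above Na in group 1, so the down-group effect alone puts Li higher.
N > Li: both are in period 2; the period trend gives N the larger value.
Ne > N: both are in period 2; the period trend gives Ne the larger value.
For reference (kJ/mol): Li 520, N 1402, Ne 2081, Na 496.
So from lowest to highest: Na < Li < N < Ne.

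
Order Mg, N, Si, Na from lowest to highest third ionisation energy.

After 2 electrons have been removed, what remains? Mg²⁺ is the bare [Ne] core; N²⁺ still has 3 valence electrons; Si²⁺ still has 2 valence electrons; Na²⁺ is already 1 electron into the core.
Pulling an electron out of a noble-gas core costs far more than removing a remaining valence electron, so Na and Mg sit at the high end of IE_3.
Valence configurations: N²⁺ [He]2s²2p¹, Si²⁺ [Ne]3s².
The numbers (kJ/mol): Mg 7733, N 4578, Si 3232, Na 6910.
So the third ionization energies run Si < N < Na < Mg.

Si, N, Na, Mg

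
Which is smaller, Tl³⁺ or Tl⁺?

Tl³⁺

Both ions have Z = 81 protons, but Tl³⁺ has lost more electrons, so its remaining electrons feel a larger effective nuclear charge per electron and are pulled in more tightly.
Higher positive charge → smaller ion, so Tl⁺ > Tl³⁺.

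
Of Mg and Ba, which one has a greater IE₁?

Mg is in period 3, group 2; Ba is in period 6, group 2.
Across a period the outer electron is held more tightly (higher IE₁); down a group it sits in a higher shell, more shielded, and comes off more easily.
All are in group 2, so first ionization energy increases up the group.
So Mg has the greater IE₁ (Mg > Ba).

Mg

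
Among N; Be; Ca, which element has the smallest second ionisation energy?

Ca

IE_2 is the cost of taking one more electron from the +1 cation: N⁺ still has 4 valence electrons; Be⁺ still has 1 valence electron; Ca⁺ still has 1 valence electron.
All are still removing valence electrons, so compare the +1 ions as you would atoms: IE_2 generally rises across a period (higher Z_eff) and falls down a group (larger shell), subject to the usual subshell exceptions.
Valence configurations: N⁺ [He]2s²2p², Be⁺ [He]2s¹, Ca⁺ [Ar]4s¹.
Approximate IE_2 values (kJ/mol): N 2856, Be 1757, Ca 1145.
So the second ionization energies run Ca < Be < N.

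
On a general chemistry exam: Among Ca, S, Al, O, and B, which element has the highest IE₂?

O

After 1 electron has been removed, what remains? Ca⁺ still has 1 valence electron; S⁺ still has 5 valence electrons; Al⁺ still has 2 valence electrons; O⁺ still has 5 valence electrons; B⁺ still has 2 valence electrons.
All are still removing valence electrons, so compare the +1 ions as you would atoms: IE_2 generally rises across a period (higher Z_eff) and falls down a group (larger shell), subject to the usual subshell exceptions.
Valence configurations: Ca⁺ [Ar]4s¹, S⁺ [Ne]3s²3p³, Al⁺ [Ne]3s², O⁺ [He]2s²2p³, B⁺ [He]2s².
The numbers (kJ/mol): Ca 1145, S 2252, Al 1817, O 3388, B 2427.
Hence IE_2: Ca < Al < S < B < O.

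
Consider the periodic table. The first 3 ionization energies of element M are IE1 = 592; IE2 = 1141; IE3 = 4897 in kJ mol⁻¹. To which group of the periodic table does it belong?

Look for the largest jump between consecutive ionization energies: IE3/IE2 ≈ 4.3, far larger than any earlier ratio.
That jump marks the point where a core electron is being removed. So the atom has 2 valence electrons.
A main-group element with 2 valence electrons is in group 2.

Group 2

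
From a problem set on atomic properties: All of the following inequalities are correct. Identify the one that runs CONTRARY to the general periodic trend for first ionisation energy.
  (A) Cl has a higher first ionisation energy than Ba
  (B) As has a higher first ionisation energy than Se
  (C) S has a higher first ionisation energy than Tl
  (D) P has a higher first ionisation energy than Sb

(B)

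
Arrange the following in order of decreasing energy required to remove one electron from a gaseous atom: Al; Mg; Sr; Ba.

First ionization energy rises across a period (greater Z_eff holds electrons more tightly) and falls down a group (valence electrons are farther from the nucleus).
Here both period and group differ, so the two effects have to be weighed against each other.
Sr > Ba: Sr sits above Ba in group 2, so the down-group effect alone puts Sr higher.
Al > Sr: both effects reinforce here, so Al is clearly the higher of the two.
Mg > Al: this pair runs against the simple trend — see the exception note.
Note the exception: Mg has a higher first ionization energy than Al, contrary to the simple trend — Al's single 3p electron is easier to remove than one from Mg's filled 3s².
Tabulated first ionization energy (kJ/mol): Mg 738, Al 578, Sr 550, Ba 503.
So from highest to lowest: Mg > Al > Sr > Ba.

Mg > Al > Sr > Ba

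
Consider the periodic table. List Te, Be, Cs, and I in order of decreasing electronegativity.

Be is in period 2, group 2; Te is in period 5, group 16; I is in period 5, group 17; Cs is in period 6, group 1.
Smaller atoms with higher effective nuclear charge are more electronegative.
Neither a single period nor a single group — weigh both effects.
Be > Cs: both effects reinforce here, so Be is clearly the higher of the two.
Te > Be: the two effects oppose for this pair; the across-period effect wins (2.10 vs 1.57).
I > Te: I lies to the right of Te in period 5, so the across-period effect alone puts I higher.
Approximate values (Pauling): Be 1.57, Te 2.10, I 2.66, Cs 0.79.
So from highest to lowest: I > Te > Be > Cs.

I > Te > Be > Cs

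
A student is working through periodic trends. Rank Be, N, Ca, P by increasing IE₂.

Ca, Be, P, N

After 1 electron has been removed, what remains? Be⁺ still has 1 valence electron; N⁺ still has 4 valence electrons; Ca⁺ still has 1 valence electron; P⁺ still has 4 valence electrons.
All are still removing valence electrons, so compare the +1 ions as you would atoms: IE_2 generally rises across a period (higher Z_eff) and falls down a group (larger shell), subject to the usual subshell exceptions.
Valence configurations: Be⁺ [He]2s¹, N⁺ [He]2s²2p², Ca⁺ [Ar]4s¹, P⁺ [Ne]3s²3p².
Approximate IE_2 values (kJ/mol): Be 1757, N 2856, Ca 1145, P 1907.
Putting it together, IE_2: Ca < Be < P < N.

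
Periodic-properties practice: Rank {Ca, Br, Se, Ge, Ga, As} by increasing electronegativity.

Ca, Ga, Ge, As, Se, Br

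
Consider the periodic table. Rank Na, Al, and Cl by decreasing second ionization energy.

IE_2 is the cost of taking one more electron from the +1 cation: Na⁺ is the bare [Ne] core; Al⁺ still has 2 valence electrons; Cl⁺ still has 6 valence electrons.
Pulling an electron out of a noble-gas core costs far more than removing a remaining valence electron, so Na sits at the high end of IE_2.
Valence configurations: Al⁺ [Ne]3s², Cl⁺ [Ne]3s²3p⁴.
Approximate IE_2 values (kJ/mol): Na 4562, Al 1817, Cl 2298.
So the second ionization energies run Al < Cl < Na.

Na, Cl, Al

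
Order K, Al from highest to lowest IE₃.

Consider each +2 ion: K²⁺ is already 1 electron into the core; Al²⁺ still has 1 valence electron.
Pulling an electron out of a noble-gas core costs far more than removing a remaining valence electron, so K sits at the high end of IE_3.
The numbers (kJ/mol): K 4420, Al 2745.
Overall IE_3 order: Al < K.

K > Al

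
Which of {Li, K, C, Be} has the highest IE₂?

The second ionization energy removes an electron from the +1 ion. For each element: Li⁺ is the bare [He] core; K⁺ is the bare [Ar] core; C⁺ still has 3 valence electrons; Be⁺ still has 1 valence electron.
Breaking into a closed-shell core is much more expensive than removing a leftover valence electron — K and Li have the largest IE_2 here.
Valence configurations: C⁺ [He]2s²2p¹, Be⁺ [He]2s¹.
Approximate IE_2 values (kJ/mol): Li 7298, K 3052, C 2353, Be 1757.
Hence IE_2: Be < C < K < Li.

Li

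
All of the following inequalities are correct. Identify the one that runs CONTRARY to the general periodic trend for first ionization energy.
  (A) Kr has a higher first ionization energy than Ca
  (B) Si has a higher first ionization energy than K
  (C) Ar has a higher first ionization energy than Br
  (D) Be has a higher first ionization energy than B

(D)

The general trend: first ionization energy increases across a period and decreases down a group.
(A) Kr (period 4, group 18) vs Ca (period 4, group 2): the stated order agrees with the simple trend.
(B) Si (period 3, group 14) vs K (period 4, group 1): the stated order agrees with the simple trend.
(C) Ar (period 3, group 18) vs Br (period 4, group 17): the stated order agrees with the simple trend.
(D) Be (period 2, group 2) vs B (period 2, group 13): the stated order contradicts the simple trend.
The exception is (D): removing B's lone 2p electron is easier than breaking Be's filled 2s².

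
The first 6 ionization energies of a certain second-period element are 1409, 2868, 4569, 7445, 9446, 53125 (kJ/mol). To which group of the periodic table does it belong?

Look for the largest jump between consecutive ionization energies: IE6/IE5 ≈ 5.6, far larger than any earlier ratio.
That jump marks the point where a core electron is being removed. So the atom has 5 valence electrons.
A main-group element with 5 valence electrons is in group 15.

Group 15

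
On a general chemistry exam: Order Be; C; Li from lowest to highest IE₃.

The third ionization energy removes an electron from the +2 ion. For each element: Be²⁺ is the bare [He] core; C²⁺ still has 2 valence electrons; Li²⁺ is already 1 electron into the core.
Core electrons are held far more tightly than valence electrons, so Li and Be top the IE_3 order.
The numbers (kJ/mol): Be 14849, C 4620, Li 11815.
So the third ionization energies run C < Li < Be.

C < Li < Be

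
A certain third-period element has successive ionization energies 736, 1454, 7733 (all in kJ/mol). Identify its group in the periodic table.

Group 2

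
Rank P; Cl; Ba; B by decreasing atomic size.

B is in period 2, group 13; P is in period 3, group 15; Cl is in period 3, group 17; Ba is in period 6, group 2.
Across a period the added protons contract the valence shell; down a group each new principal shell makes the atom larger.
Here both period and group differ, so the two effects have to be weighed against each other.
Cl > B: period and group pull opposite ways; the down-group shift dominates (99 vs 85 pm).
P > Cl: both are in period 3; the period trend gives P the larger value.
Ba > P: relative to P, both the across-period and down-group shifts push Ba's atomic radius up.
Approximate values (pm): B 85, P 111, Cl 99, Ba 196.
So from largest to smallest: Ba > P > Cl > B.

Ba > P > Cl > B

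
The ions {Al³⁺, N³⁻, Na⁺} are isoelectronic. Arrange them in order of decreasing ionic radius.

All of these have 10 electrons, so size is governed by nuclear charge alone: the more protons, the stronger the pull on the same electron cloud, and the smaller the ion.
Nuclear charges: Al³⁺ (Z=13), Na⁺ (Z=11), N³⁻ (Z=7).
Largest to smallest: N³⁻ > Na⁺ > Al³⁺.

N³⁻ > Na⁺ > Al³⁺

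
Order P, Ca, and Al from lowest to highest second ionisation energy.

The second ionization energy removes an electron from the +1 ion. For each element: P⁺ still has 4 valence electrons; Ca⁺ still has 1 valence electron; Al⁺ still has 2 valence electrons.
All are still removing valence electrons, so compare the +1 ions as you would atoms: IE_2 generally rises across a period (higher Z_eff) and falls down a group (larger shell), subject to the usual subshell exceptions.
Valence configurations: P⁺ [Ne]3s²3p², Ca⁺ [Ar]4s¹, Al⁺ [Ne]3s².
Approximate IE_2 values (kJ/mol): P 1907, Ca 1145, Al 1817.
So the second ionization energies run Ca < Al < P.

Ca, Al, P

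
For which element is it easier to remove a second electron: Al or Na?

IE_2 is the cost of taking one more electron from the +1 cation: Al⁺ still has 2 valence electrons; Na⁺ is the bare [Ne] core.
Pulling an electron out of a noble-gas core costs far more than removing a remaining valence electron, so Na sits at the high end of IE_2.
The numbers (kJ/mol): Al 1817, Na 4562.
So the second ionization energies run Al < Na.

Al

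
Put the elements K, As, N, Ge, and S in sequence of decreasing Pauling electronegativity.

N, S, As, Ge, K

Smaller atoms with higher effective nuclear charge are more electronegative.
Here both period and group differ, so the two effects have to be weighed against each other.
Ge > K: Ge lies to the right of K in period 4, so the across-period effect alone puts Ge higher.
As > Ge: both are in period 4; the period trend gives As the larger value.
S > As: both effects reinforce here, so S is clearly the higher of the two.
N > S: the two effects oppose for this pair; the down-group effect wins (3.04 vs 2.58).
Approximate values (Pauling): N 3.04, S 2.58, K 0.82, Ge 2.01, As 2.18.
So from highest to lowest: N > S > As > Ge > K.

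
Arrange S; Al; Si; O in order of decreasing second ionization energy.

O, S, Al, Si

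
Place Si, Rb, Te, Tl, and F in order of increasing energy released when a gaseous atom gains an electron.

Tl < Rb < Si < Te < F

Electron affinity generally becomes more exothermic across a period toward the halogens and less exothermic down a group.
Here both period and group differ, so the two effects have to be weighed against each other.
Rb > Tl: the two effects oppose for this pair; the down-group effect wins (47 vs 19 kJ/mol).
Si > Rb: relative to Rb, both the across-period and down-group shifts push Si's electron affinity up.
Te > Si: period and group pull opposite ways; the across-period shift dominates (190 vs 134 kJ/mol).
F > Te: relative to Te, both the across-period and down-group shifts push F's electron affinity up.
For reference (kJ/mol): F 328, Si 134, Rb 47, Te 190, Tl 19.
So from lowest to highest: Tl < Rb < Si < Te < F.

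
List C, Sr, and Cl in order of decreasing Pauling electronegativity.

C is in period 2, group 14; Cl is in period 3, group 17; Sr is in period 5, group 2.
EN rises left→right (higher Z_eff, smaller atoms) and falls top→bottom (larger, more shielded atoms).
Neither a single period nor a single group — weigh both effects.
C > Sr: both effects reinforce here, so C is clearly the higher of the two.
Cl > C: the two effects oppose for this pair; the across-period effect wins (3.16 vs 2.55).
For reference (Pauling): C 2.55, Cl 3.16, Sr 0.95.
So from highest to lowest: Cl > C > Sr.

Cl, C, Sr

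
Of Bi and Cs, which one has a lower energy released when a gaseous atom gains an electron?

Cs is in period 6, group 1; Bi is in period 6, group 15.
EA tends to increase across a period and decrease down a group, though the pattern is less regular than for IE or radius.
All lie in period 6, so electron affinity increases left to right.
So Cs has the lower energy released when a gaseous atom gains an electron (Cs < Bi).

Cs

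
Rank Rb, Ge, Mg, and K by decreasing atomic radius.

Mg is in period 3, group 2; K is in period 4, group 1; Ge is in period 4, group 14; Rb is in period 5, group 1.
Moving right in a period, electrons are added to the same shell under a stronger nuclear pull, so atoms get smaller; moving down, a new shell is opened and atoms get larger.
These span different periods and groups, so the two trends combine.
Mg > Ge: the two effects oppose for this pair; the across-period effect wins (139 vs 121 pm).
K > Mg: both effects reinforce here, so K is clearly the larger of the two.
Rb > K: they share group 1; the group trend gives Rb the larger value.
Approximate values (pm): Mg 139, K 196, Ge 121, Rb 210.
So from largest to smallest: Rb > K > Mg > Ge.

Rb > K > Mg > Ge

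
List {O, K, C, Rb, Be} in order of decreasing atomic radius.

Be is in period 2, group 2; C is in period 2, group 14; O is in period 2, group 16; K is in period 4, group 1; Rb is in period 5, group 1.
Atomic radius shrinks across a period as nuclear charge pulls the same shell inward, and grows down a group as new shells are added.
Neither a single period nor a single group — weigh both effects.
C > O: both are in period 2; the period trend gives C the larger value.
Be > C: Be lies to the left of C in period 2, so the across-period effect alone puts Be larger.
K > Be: relative to Be, both the across-period and down-group shifts push K's atomic radius up.
Rb > K: Rb sits below K in group 1, so the down-group effect alone puts Rb larger.
For reference (pm): Be 102, C 75, O 63, K 196, Rb 210.
So from largest to smallest: Rb > K > Be > C > O.

Rb, K, Be, C, O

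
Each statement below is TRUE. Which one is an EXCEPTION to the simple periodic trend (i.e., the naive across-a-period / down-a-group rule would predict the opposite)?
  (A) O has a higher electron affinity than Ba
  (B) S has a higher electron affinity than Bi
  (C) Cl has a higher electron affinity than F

(C)

The general trend: electron affinity increases across a period and decreases down a group.
(A) O (period 2, group 16) vs Ba (period 6, group 2): the stated order agrees with the simple trend.
(B) S (period 3, group 16) vs Bi (period 6, group 15): the stated order agrees with the simple trend.
(C) Cl (period 3, group 17) vs F (period 2, group 17): the stated order contradicts the simple trend.
The exception is (C): F's small 2p subshell makes the incoming electron feel strong e⁻–e⁻ repulsion, so Cl actually releases more energy on gaining an electron.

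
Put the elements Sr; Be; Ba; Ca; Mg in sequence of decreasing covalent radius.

Ba > Sr > Ca > Mg > Be

Be is in period 2, group 2; Mg is in period 3, group 2; Ca is in period 4, group 2; Sr is in period 5, group 2; Ba is in period 6, group 2.
Moving right in a period, electrons are added to the same shell under a stronger nuclear pull, so atoms get smaller; moving down, a new shell is opened and atoms get larger.
All are in group 2, so atomic radius increases down the group.
So from largest to smallest: Ba > Sr > Ca > Mg > Be.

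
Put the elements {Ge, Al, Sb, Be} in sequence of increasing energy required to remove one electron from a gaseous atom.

Be is in period 2, group 2; Al is in period 3, group 13; Ge is in period 4, group 14; Sb is in period 5, group 15.
Removing the outermost electron gets harder across a period and easier down a group.
These sit on a diagonal, where the across-period and down-group effects partly cancel.
Ge > Al: period and group pull opposite ways; the across-period shift dominates (762 vs 578 kJ/mol).
Sb > Ge: the two effects oppose for this pair; the across-period effect wins (831 vs 762 kJ/mol).
Be > Sb: the two effects oppose for this pair; the down-group effect wins (900 vs 831 kJ/mol).
Approximate values (kJ/mol): Be 900, Al 578, Ge 762, Sb 831.
So from lowest to highest: Al < Ge < Sb < Be.

Al < Ge < Sb < Be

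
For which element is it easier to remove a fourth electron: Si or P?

Si

After 3 electrons have been removed, what remains? Si³⁺ still has 1 valence electron; P³⁺ still has 2 valence electrons.
All are still removing valence electrons, so compare the +3 ions as you would atoms: IE_4 generally rises across a period (higher Z_eff) and falls down a group (larger shell), subject to the usual subshell exceptions.
Valence configurations: Si³⁺ [Ne]3s¹, P³⁺ [Ne]3s².
Approximate IE_4 values (kJ/mol): Si 4356, P 4964.
Hence IE_4: Si < P.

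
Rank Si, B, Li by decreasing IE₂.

After 1 electron has been removed, what remains? Si⁺ still has 3 valence electrons; B⁺ still has 2 valence electrons; Li⁺ is the bare [He] core.
Breaking into a closed-shell core is much more expensive than removing a leftover valence electron — Li has the largest IE_2 here.
Valence configurations: Si⁺ [Ne]3s²3p¹, B⁺ [He]2s².
Tabulated IE_2 (kJ/mol): Si 1577, B 2427, Li 7298.
Hence IE_2: Si < B < Li.

Li, B, Si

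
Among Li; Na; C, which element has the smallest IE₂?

Consider each +1 ion: Li⁺ is the bare [He] core; Na⁺ is the bare [Ne] core; C⁺ still has 3 valence electrons.
Breaking into a closed-shell core is much more expensive than removing a leftover valence electron — Na and Li have the largest IE_2 here.
Tabulated IE_2 (kJ/mol): Li 7298, Na 4562, C 2353.
Hence IE_2: C < Na < Li.

C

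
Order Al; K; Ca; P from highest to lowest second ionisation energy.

K, P, Al, Ca

The second ionization energy removes an electron from the +1 ion. For each element: Al⁺ still has 2 valence electrons; K⁺ is the bare [Ar] core; Ca⁺ still has 1 valence electron; P⁺ still has 4 valence electrons.
Core electrons are held far more tightly than valence electrons, so K tops the IE_2 order.
Valence configurations: Al⁺ [Ne]3s², Ca⁺ [Ar]4s¹, P⁺ [Ne]3s²3p².
The numbers (kJ/mol): Al 1817, K 3052, Ca 1145, P 1907.
So the second ionization energies run Ca < Al < P < K.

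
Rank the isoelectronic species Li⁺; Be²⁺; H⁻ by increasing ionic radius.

Be²⁺ < Li⁺ < H⁻

All of these have 2 electrons, so size is governed by nuclear charge alone: the more protons, the stronger the pull on the same electron cloud, and the smaller the ion.
Nuclear charges: Be²⁺ (Z=4), Li⁺ (Z=3), H⁻ (Z=1).
Smallest to largest: Be²⁺ < Li⁺ < H⁻.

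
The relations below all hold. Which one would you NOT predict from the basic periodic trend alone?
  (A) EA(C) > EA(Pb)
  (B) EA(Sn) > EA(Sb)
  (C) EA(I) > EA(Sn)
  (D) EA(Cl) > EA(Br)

The general trend: electron affinity increases across a period and decreases down a group.
(A) C (period 2, group 14) vs Pb (period 6, group 14): the stated order agrees with the simple trend.
(B) Sn (period 5, group 14) vs Sb (period 5, group 15): the stated order contradicts the simple trend.
(C) I (period 5, group 17) vs Sn (period 5, group 14): the stated order agrees with the simple trend.
(D) Cl (period 3, group 17) vs Br (period 4, group 17): the stated order agrees with the simple trend.
The exception is (B): adding an electron to Sb's half-filled 5p³ is unfavourable, so Sn has the more exothermic EA.

(B)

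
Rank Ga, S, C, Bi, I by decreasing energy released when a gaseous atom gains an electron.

Adding an electron releases more energy for atoms nearer the top right (short of the noble gases).
Neither a single period nor a single group — weigh both effects.
Bi > Ga: period and group pull opposite ways; the across-period shift dominates (91 vs 29 kJ/mol).
C > Bi: period and group pull opposite ways; the down-group shift dominates (122 vs 91 kJ/mol).
S > C: the two effects oppose for this pair; the across-period effect wins (200 vs 122 kJ/mol).
I > S: the two effects oppose for this pair; the across-period effect wins (295 vs 200 kJ/mol).
Approximate values (kJ/mol): C 122, S 200, Ga 29, I 295, Bi 91.
So from highest to lowest: I > S > C > Bi > Ga.

I > S > C > Bi > Ga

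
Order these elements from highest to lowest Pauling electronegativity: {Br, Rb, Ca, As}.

Br > As > Ca > Rb

EN rises left→right (higher Z_eff, smaller atoms) and falls top→bottom (larger, more shielded atoms).
Neither a single period nor a single group — weigh both effects.
Ca > Rb: both effects reinforce here, so Ca is clearly the higher of the two.
As > Ca: As lies to the right of Ca in period 4, so the across-period effect alone puts As higher.
Br > As: both are in period 4; the period trend gives Br the larger value.
For reference (Pauling): Ca 1.00, As 2.18, Br 2.96, Rb 0.82.
So from highest to lowest: Br > As > Ca > Rb.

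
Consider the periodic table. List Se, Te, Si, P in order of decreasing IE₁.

P, Se, Te, Si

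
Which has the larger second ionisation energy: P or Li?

Li

After 1 electron has been removed, what remains? P⁺ still has 4 valence electrons; Li⁺ is the bare [He] core.
Core electrons are held far more tightly than valence electrons, so Li tops the IE_2 order.
Tabulated IE_2 (kJ/mol): P 1907, Li 7298.
Hence IE_2: P < Li.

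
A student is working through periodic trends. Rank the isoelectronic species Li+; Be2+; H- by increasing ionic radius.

All of these have 2 electrons, so size is governed by nuclear charge alone: the more protons, the stronger the pull on the same electron cloud, and the smaller the ion.
Nuclear charges: Be2+ (Z=4), Li+ (Z=3), H- (Z=1).
Smallest to largest: Be2+ < Li+ < H-.

Be2+, Li+, H-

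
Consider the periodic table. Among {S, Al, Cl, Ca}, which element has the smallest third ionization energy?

Al

The third ionization energy removes an electron from the +2 ion. For each element: S²⁺ still has 4 valence electrons; Al²⁺ still has 1 valence electron; Cl²⁺ still has 5 valence electrons; Ca²⁺ is the bare [Ar] core.
Pulling an electron out of a noble-gas core costs far more than removing a remaining valence electron, so Ca sits at the high end of IE_3.
Valence configurations: S²⁺ [Ne]3s²3p², Al²⁺ [Ne]3s¹, Cl²⁺ [Ne]3s²3p³.
The numbers (kJ/mol): S 3357, Al 2745, Cl 3822, Ca 4912.
Overall IE_3 order: Al < S < Cl < Ca.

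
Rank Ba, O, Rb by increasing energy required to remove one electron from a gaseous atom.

Rb, Ba, O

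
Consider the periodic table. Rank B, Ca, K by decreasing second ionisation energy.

Consider each +1 ion: B⁺ still has 2 valence electrons; Ca⁺ still has 1 valence electron; K⁺ is the bare [Ar] core.
Core electrons are held far more tightly than valence electrons, so K tops the IE_2 order.
Valence configurations: B⁺ [He]2s², Ca⁺ [Ar]4s¹.
Tabulated IE_2 (kJ/mol): B 2427, Ca 1145, K 3052.
So the second ionization energies run Ca < B < K.

K > B > Ca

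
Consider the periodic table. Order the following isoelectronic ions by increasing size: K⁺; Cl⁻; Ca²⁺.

Ca²⁺ < K⁺ < Cl⁻

All of these have 18 electrons, so size is governed by nuclear charge alone: the more protons, the stronger the pull on the same electron cloud, and the smaller the ion.
Nuclear charges: Ca²⁺ (Z=20), K⁺ (Z=19), Cl⁻ (Z=17).
Smallest to largest: Ca²⁺ < K⁺ < Cl⁻.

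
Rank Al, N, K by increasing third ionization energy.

Consider each +2 ion: Al²⁺ still has 1 valence electron; N²⁺ still has 3 valence electrons; K²⁺ is already 1 electron into the core.
Usually core removal costs more than valence removal, but here the competition is close: a tightly held n=2 valence electron can cost more to remove than an n=3 core electron, so the actual values have to decide it.
Valence configurations: Al²⁺ [Ne]3s¹, N²⁺ [He]2s²2p¹.
The numbers (kJ/mol): Al 2745, N 4578, K 4420.
Hence IE_3: Al < K < N.

Al < K < N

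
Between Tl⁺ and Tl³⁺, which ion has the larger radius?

Tl⁺

Both ions have Z = 81 protons, but Tl³⁺ has lost more electrons, so its remaining electrons feel a larger effective nuclear charge per electron and are pulled in more tightly.
Higher positive charge → smaller ion, so Tl⁺ > Tl³⁺.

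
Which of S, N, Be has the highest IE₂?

IE_2 is the cost of taking one more electron from the +1 cation: S⁺ still has 5 valence electrons; N⁺ still has 4 valence electrons; Be⁺ still has 1 valence electron.
All are still removing valence electrons, so compare the +1 ions as you would atoms: IE_2 generally rises across a period (higher Z_eff) and falls down a group (larger shell), subject to the usual subshell exceptions.
Valence configurations: S⁺ [Ne]3s²3p³, N⁺ [He]2s²2p², Be⁺ [He]2s¹.
Tabulated IE_2 (kJ/mol): S 2252, N 2856, Be 1757.
Putting it together, IE_2: Be < S < N.

N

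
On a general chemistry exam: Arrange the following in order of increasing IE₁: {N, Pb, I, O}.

N is in period 2, group 15; O is in period 2, group 16; I is in period 5, group 17; Pb is in period 6, group 14.
Across a period the outer electron is held more tightly (higher IE₁); down a group it sits in a higher shell, more shielded, and comes off more easily.
Neither a single period nor a single group — weigh both effects.
I > Pb: relative to Pb, both the across-period and down-group shifts push I's first ionization energy up.
O > I: period and group pull opposite ways; the down-group shift dominates (1314 vs 1008 kJ/mol).
N > O: this pair runs against the simple trend — see the exception note.
Note the exception: N has a higher first ionization energy than O, contrary to the simple trend — pairing an electron in O's 2p⁴ costs repulsion energy, so O ionizes more easily than half-filled N (2p³).
Approximate values (kJ/mol): N 1402, O 1314, I 1008, Pb 716.
So from lowest to highest: Pb < I < O < N.

Pb < I < O < N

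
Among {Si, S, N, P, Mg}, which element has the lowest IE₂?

Mg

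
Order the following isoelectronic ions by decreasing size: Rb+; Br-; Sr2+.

Br- > Rb+ > Sr2+

All of these have 36 electrons, so size is governed by nuclear charge alone: the more protons, the stronger the pull on the same electron cloud, and the smaller the ion.
Nuclear charges: Sr2+ (Z=38), Rb+ (Z=37), Br- (Z=35).
Largest to smallest: Br- > Rb+ > Sr2+.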